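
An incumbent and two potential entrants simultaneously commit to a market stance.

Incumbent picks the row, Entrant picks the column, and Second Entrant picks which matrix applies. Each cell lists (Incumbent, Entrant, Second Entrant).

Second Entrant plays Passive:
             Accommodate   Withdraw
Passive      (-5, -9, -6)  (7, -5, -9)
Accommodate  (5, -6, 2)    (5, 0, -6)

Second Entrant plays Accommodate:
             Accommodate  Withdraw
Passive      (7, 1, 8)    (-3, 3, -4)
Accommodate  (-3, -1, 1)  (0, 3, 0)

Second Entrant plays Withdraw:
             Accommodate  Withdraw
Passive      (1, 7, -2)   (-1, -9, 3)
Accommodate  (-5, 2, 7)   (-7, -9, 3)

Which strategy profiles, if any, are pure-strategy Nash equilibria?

There is no pure-strategy Nash equilibrium.

(Passive, Accommodate, Passive): Incumbent can switch to Accommodate (-5 → 5). Not NE.
(Passive, Accommodate, Accommodate): Entrant can switch to Withdraw (1 → 3). Not NE.
(Passive, Accommodate, Withdraw): Second Entrant can switch to Accommodate (-2 → 8). Not NE.
(Passive, Withdraw, Passive): Second Entrant can switch to Accommodate (-9 → -4). Not NE.
(Passive, Withdraw, Accommodate): Incumbent can switch to Accommodate (-3 → 0). Not NE.
(Passive, Withdraw, Withdraw): Entrant can switch to Accommodate (-9 → 7). Not NE.
(The remaining 6 profiles each have a profitable deviation by the same check.)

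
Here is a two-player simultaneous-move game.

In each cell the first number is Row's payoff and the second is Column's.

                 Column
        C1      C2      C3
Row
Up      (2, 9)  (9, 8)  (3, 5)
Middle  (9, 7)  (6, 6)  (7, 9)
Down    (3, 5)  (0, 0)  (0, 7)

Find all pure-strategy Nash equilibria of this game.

Row against C1: payoffs 2, 9, 3 → best response Middle.
Row against C2: payoffs 9, 6, 0 → best response Up.
Row against C3: payoffs 3, 7, 0 → best response Middle.
Column against Up: payoffs 9, 8, 5 → best response C1.
Column against Middle: payoffs 7, 6, 9 → best response C3.
Column against Down: payoffs 5, 0, 7 → best response C3.
Mutual best responses: (Middle, C3).

(Middle, C3)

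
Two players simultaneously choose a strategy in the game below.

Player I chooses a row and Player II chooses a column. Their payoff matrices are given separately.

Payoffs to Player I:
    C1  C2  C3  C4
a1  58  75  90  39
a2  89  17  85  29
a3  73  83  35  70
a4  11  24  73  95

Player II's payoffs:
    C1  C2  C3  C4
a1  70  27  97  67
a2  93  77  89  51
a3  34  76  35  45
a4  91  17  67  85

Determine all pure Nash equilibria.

(a1, C3); (a2, C1); (a3, C2)

For each strategy profile, look for a profitable unilateral deviation.
(a1, C1): Player I can switch to a2 (58 → 89). Not NE.
(a1, C2): Player I can switch to a3 (75 → 83). Not NE.
(a1, C3): Player I gets 90, best alternative 85; Player II gets 97, best alternative 70. No profitable deviation — NE.
(a1, C4): Player I can switch to a3 (39 → 70). Not NE.
(a2, C1): Player I gets 89, best alternative 73; Player II gets 93, best alternative 89. No profitable deviation — NE.
(a2, C2): Player I can switch to a1 (17 → 75). Not NE.
(a2, C3): Player I can switch to a1 (85 → 90). Not NE.
(a2, C4): Player I can switch to a1 (29 → 39). Not NE.
(a3, C2): Player I gets 83, best alternative 75; Player II gets 76, best alternative 45. No profitable deviation — NE.
(The remaining 7 profiles each have a profitable deviation by the same check.)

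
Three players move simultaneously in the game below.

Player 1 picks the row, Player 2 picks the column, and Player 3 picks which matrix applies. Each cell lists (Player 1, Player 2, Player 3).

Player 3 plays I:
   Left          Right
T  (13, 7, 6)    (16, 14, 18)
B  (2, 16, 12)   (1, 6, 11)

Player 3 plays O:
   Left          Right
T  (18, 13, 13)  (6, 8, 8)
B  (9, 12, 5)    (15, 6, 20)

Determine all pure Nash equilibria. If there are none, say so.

(T, Left, I): Player 2 can switch to Right (7 → 14). Not NE.
(T, Left, O): Player 1 gets 18, best alternative 9; Player 2 gets 13, best alternative 8; Player 3 gets 13, best alternative 6. No profitable deviation — NE.
(T, Right, I): Player 1 gets 16, best alternative 1; Player 2 gets 14, best alternative 7; Player 3 gets 18, best alternative 8. No profitable deviation — NE.
(T, Right, O): Player 1 can switch to B (6 → 15). Not NE.
(B, Left, I): Player 1 can switch to T (2 → 13). Not NE.
(B, Left, O): Player 1 can switch to T (9 → 18). Not NE.
(B, Right, I): Player 1 can switch to T (1 → 16). Not NE.
(B, Right, O): Player 2 can switch to Left (6 → 12). Not NE.

Pure-strategy Nash equilibria: (T, Left, O) and (T, Right, I)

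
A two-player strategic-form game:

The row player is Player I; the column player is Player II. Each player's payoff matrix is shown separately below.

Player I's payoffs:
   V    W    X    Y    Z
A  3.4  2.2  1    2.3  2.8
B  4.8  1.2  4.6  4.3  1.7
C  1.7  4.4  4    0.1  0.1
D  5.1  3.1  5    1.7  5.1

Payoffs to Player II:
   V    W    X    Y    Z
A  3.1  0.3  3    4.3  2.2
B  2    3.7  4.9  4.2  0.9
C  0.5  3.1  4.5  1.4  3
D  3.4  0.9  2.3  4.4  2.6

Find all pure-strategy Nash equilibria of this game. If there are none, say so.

This game has no pure Nash equilibrium.

(A, V): Player I can switch to B (3.4 → 4.8). Not NE.
(A, W): Player I can switch to C (2.2 → 4.4). Not NE.
(A, X): Player I can switch to B (1 → 4.6). Not NE.
(A, Y): Player I can switch to B (2.3 → 4.3). Not NE.
(A, Z): Player I can switch to D (2.8 → 5.1). Not NE.
(B, V): Player I can switch to D (4.8 → 5.1). Not NE.
(B, W): Player I can switch to A (1.2 → 2.2). Not NE.
(B, X): Player I can switch to D (4.6 → 5). Not NE.
(B, Y): Player II can switch to X (4.2 → 4.9). Not NE.
(B, Z): Player I can switch to A (1.7 → 2.8). Not NE.
(The remaining 10 profiles each have a profitable deviation by the same check.)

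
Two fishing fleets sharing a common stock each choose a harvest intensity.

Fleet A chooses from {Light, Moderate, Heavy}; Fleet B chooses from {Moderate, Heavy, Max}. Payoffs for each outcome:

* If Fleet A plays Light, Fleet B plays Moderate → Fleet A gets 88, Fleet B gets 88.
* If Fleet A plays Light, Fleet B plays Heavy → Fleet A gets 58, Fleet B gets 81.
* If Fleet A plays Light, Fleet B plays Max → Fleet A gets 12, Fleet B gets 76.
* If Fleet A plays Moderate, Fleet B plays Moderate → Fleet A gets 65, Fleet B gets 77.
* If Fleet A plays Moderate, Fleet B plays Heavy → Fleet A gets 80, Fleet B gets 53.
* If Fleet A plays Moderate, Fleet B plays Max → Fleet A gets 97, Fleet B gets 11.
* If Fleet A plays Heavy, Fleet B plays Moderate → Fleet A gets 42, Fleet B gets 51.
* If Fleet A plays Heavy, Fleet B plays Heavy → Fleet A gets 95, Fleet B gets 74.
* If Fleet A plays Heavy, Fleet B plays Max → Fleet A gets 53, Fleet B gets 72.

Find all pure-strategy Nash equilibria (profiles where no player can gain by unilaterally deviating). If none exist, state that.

Pure-strategy Nash equilibria: (Light, Moderate); (Heavy, Heavy)

Mark each player's best response to every combination of opponents' strategies; a profile where every player is best-responding is a pure Nash equilibrium.
Fleet A against Moderate: payoffs 88, 65, 42 → best response Light.
Fleet A against Heavy: payoffs 58, 80, 95 → best response Heavy.
Fleet A against Max: payoffs 12, 97, 53 → best response Moderate.
Fleet B against Light: payoffs 88, 81, 76 → best response Moderate.
Fleet B against Moderate: payoffs 77, 53, 11 → best response Moderate.
Fleet B against Heavy: payoffs 51, 74, 72 → best response Heavy.
Mutual best responses: (Light, Moderate); (Heavy, Heavy).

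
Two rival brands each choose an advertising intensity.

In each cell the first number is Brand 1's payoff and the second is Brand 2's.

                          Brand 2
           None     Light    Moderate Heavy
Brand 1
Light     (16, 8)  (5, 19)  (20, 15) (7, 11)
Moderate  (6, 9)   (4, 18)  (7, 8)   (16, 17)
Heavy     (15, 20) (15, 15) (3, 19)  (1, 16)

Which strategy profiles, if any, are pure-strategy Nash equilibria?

No pure-strategy Nash equilibrium.

For each player, find the best response to each opponent profile; mutual best responses are the pure NE.
Brand 1 against None: payoffs 16, 6, 15 → best response Light.
Brand 1 against Light: payoffs 5, 4, 15 → best response Heavy.
Brand 1 against Moderate: payoffs 20, 7, 3 → best response Light.
Brand 1 against Heavy: payoffs 7, 16, 1 → best response Moderate.
Brand 2 against Light: payoffs 8, 19, 15, 11 → best response Light.
Brand 2 against Moderate: payoffs 9, 18, 8, 17 → best response Light.
Brand 2 against Heavy: payoffs 20, 15, 19, 16 → best response None.
No profile is a mutual best response for all players.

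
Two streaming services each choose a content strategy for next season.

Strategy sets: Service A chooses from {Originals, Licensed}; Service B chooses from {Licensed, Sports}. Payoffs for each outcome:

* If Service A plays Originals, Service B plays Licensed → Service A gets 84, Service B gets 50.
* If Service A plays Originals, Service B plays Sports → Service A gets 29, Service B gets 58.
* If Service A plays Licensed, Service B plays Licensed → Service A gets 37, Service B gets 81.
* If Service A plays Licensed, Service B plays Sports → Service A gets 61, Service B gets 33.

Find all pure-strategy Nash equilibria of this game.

This game has no pure Nash equilibrium.

(Originals, Licensed): Service B can switch to Sports (50 → 58). Not NE.
(Originals, Sports): Service A can switch to Licensed (29 → 61). Not NE.
(Licensed, Licensed): Service A can switch to Originals (37 → 84). Not NE.
(Licensed, Sports): Service B can switch to Licensed (33 → 81). Not NE.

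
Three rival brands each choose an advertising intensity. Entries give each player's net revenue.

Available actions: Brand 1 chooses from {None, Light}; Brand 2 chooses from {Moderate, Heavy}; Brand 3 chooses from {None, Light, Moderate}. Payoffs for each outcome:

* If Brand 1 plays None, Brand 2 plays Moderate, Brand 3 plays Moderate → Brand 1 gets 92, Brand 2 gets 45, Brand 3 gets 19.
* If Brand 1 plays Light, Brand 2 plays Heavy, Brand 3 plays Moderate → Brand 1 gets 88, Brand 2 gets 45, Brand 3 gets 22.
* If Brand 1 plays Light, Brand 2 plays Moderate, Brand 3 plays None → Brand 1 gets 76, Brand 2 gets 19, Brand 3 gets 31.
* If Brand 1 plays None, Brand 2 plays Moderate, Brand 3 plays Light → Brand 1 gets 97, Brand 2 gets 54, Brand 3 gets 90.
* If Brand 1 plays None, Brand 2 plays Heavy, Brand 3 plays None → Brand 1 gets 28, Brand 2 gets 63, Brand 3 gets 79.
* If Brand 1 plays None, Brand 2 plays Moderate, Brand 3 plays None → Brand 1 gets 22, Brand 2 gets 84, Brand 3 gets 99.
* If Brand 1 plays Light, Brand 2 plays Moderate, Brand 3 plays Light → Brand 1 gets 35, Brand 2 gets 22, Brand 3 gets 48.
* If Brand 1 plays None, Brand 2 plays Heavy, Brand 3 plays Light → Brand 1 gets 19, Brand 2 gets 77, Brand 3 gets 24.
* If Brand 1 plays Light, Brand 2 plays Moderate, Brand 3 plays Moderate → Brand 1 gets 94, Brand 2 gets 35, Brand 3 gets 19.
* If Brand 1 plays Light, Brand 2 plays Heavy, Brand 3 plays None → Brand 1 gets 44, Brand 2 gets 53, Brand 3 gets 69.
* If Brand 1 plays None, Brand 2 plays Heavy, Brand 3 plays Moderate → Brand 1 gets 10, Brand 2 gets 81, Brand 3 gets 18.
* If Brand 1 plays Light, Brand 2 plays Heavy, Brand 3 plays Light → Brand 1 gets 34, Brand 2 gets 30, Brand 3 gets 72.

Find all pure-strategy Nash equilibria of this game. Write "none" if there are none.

(None, Moderate, None): Brand 1 can switch to Light (22 → 76). Not NE.
(None, Moderate, Light): Brand 2 can switch to Heavy (54 → 77). Not NE.
(None, Moderate, Moderate): Brand 1 can switch to Light (92 → 94). Not NE.
(None, Heavy, None): Brand 1 can switch to Light (28 → 44). Not NE.
(None, Heavy, Light): Brand 1 can switch to Light (19 → 34). Not NE.
(None, Heavy, Moderate): Brand 1 can switch to Light (10 → 88). Not NE.
(Light, Moderate, None): Brand 2 can switch to Heavy (19 → 53). Not NE.
(Light, Moderate, Light): Brand 1 can switch to None (35 → 97). Not NE.
(Light, Heavy, Light): Brand 1 gets 34, best alternative 19; Brand 2 gets 30, best alternative 22; Brand 3 gets 72, best alternative 69. No profitable deviation — NE.
(The remaining 3 profiles each have a profitable deviation by the same check.)

(Light, Heavy, Light)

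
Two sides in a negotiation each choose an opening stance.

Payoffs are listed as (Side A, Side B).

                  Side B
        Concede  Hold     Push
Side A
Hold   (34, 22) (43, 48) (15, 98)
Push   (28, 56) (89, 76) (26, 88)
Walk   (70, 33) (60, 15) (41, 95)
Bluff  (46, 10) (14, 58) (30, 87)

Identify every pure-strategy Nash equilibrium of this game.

Side A against Concede: payoffs 34, 28, 70, 46 → best response Walk.
Side A against Hold: payoffs 43, 89, 60, 14 → best response Push.
Side A against Push: payoffs 15, 26, 41, 30 → best response Walk.
Side B against Hold: payoffs 22, 48, 98 → best response Push.
Side B against Push: payoffs 56, 76, 88 → best response Push.
Side B against Walk: payoffs 33, 15, 95 → best response Push.
Side B against Bluff: payoffs 10, 58, 87 → best response Push.
Mutual best responses: (Walk, Push).

Pure NE: (Walk, Push)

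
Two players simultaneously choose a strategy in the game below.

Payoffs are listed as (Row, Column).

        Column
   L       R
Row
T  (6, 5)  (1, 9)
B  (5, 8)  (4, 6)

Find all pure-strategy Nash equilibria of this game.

For each player, find the best response to each opponent profile; mutual best responses are the pure NE.
Row against L: payoffs 6, 5 → best response T.
Row against R: payoffs 1, 4 → best response B.
Column against T: payoffs 5, 9 → best response R.
Column against B: payoffs 8, 6 → best response L.
No profile is a mutual best response for all players.

none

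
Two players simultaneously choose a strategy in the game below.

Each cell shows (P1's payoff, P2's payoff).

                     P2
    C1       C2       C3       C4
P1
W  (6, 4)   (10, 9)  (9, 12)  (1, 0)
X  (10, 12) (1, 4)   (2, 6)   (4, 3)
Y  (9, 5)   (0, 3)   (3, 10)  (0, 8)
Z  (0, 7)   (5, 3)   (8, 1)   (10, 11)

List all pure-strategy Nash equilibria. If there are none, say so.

(W, C1): P1 can switch to X (6 → 10). Not NE.
(W, C2): P2 can switch to C3 (9 → 12). Not NE.
(W, C3): P1 gets 9, best alternative 8; P2 gets 12, best alternative 9. No profitable deviation — NE.
(W, C4): P1 can switch to X (1 → 4). Not NE.
(X, C1): P1 gets 10, best alternative 9; P2 gets 12, best alternative 6. No profitable deviation — NE.
(X, C2): P1 can switch to W (1 → 10). Not NE.
(X, C3): P1 can switch to W (2 → 9). Not NE.
(X, C4): P1 can switch to Z (4 → 10). Not NE.
(Z, C4): P1 gets 10, best alternative 4; P2 gets 11, best alternative 7. No profitable deviation — NE.
(The remaining 7 profiles each have a profitable deviation by the same check.)

(W, C3); (X, C1); (Z, C4)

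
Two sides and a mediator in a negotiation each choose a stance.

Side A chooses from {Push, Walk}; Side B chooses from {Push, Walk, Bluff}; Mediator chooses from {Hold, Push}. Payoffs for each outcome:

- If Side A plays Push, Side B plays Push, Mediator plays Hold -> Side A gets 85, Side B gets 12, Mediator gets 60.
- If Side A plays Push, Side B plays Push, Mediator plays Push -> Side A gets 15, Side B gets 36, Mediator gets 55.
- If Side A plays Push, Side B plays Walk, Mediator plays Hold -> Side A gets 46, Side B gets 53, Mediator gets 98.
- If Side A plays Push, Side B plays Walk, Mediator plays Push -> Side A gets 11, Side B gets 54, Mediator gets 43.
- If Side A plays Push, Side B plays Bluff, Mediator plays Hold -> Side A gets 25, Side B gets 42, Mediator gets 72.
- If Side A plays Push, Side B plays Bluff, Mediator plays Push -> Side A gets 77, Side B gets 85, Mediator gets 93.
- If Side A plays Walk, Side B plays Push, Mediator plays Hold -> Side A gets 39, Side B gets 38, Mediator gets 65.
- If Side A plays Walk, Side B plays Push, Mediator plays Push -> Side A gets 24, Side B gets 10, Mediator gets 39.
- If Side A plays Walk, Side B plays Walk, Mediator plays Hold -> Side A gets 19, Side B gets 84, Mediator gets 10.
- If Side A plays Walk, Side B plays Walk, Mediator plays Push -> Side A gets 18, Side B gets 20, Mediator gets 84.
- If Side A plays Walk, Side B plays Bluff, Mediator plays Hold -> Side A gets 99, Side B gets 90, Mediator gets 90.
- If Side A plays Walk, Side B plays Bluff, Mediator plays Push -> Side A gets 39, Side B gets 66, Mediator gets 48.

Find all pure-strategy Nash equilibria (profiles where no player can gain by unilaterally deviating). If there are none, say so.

Mark each player's best response to every combination of opponents' strategies; a profile where every player is best-responding is a pure Nash equilibrium.
Side A against (Push, Hold): payoffs 85, 39 → best response Push.
Side A against (Push, Push): payoffs 15, 24 → best response Walk.
Side A against (Walk, Hold): payoffs 46, 19 → best response Push.
Side A against (Walk, Push): payoffs 11, 18 → best response Walk.
Side A against (Bluff, Hold): payoffs 25, 99 → best response Walk.
Side A against (Bluff, Push): payoffs 77, 39 → best response Push.
Side B against (Push, Hold): payoffs 12, 53, 42 → best response Walk.
Side B against (Push, Push): payoffs 36, 54, 85 → best response Bluff.
Side B against (Walk, Hold): payoffs 38, 84, 90 → best response Bluff.
Side B against (Walk, Push): payoffs 10, 20, 66 → best response Bluff.
Mediator against (Push, Push): payoffs 60, 55 → best response Hold.
Mediator against (Push, Walk): payoffs 98, 43 → best response Hold.
Mediator against (Push, Bluff): payoffs 72, 93 → best response Push.
Mediator against (Walk, Push): payoffs 65, 39 → best response Hold.
Mediator against (Walk, Walk): payoffs 10, 84 → best response Push.
Mediator against (Walk, Bluff): payoffs 90, 48 → best response Hold.
Mutual best responses: (Push, Walk, Hold); (Push, Bluff, Push); (Walk, Bluff, Hold).

(Push, Walk, Hold), (Push, Bluff, Push), (Walk, Bluff, Hold)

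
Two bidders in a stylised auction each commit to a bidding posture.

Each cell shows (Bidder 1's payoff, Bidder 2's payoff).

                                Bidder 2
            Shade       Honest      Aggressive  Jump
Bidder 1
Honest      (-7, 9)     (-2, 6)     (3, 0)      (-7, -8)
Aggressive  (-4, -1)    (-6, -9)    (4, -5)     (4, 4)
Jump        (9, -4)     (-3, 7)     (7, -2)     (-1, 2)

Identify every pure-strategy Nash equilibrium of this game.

Bidder 1 against Shade: payoffs -7, -4, 9 → best response Jump.
Bidder 1 against Honest: payoffs -2, -6, -3 → best response Honest.
Bidder 1 against Aggressive: payoffs 3, 4, 7 → best response Jump.
Bidder 1 against Jump: payoffs -7, 4, -1 → best response Aggressive.
Bidder 2 against Honest: payoffs 9, 6, 0, -8 → best response Shade.
Bidder 2 against Aggressive: payoffs -1, -9, -5, 4 → best response Jump.
Bidder 2 against Jump: payoffs -4, 7, -2, 2 → best response Honest.
Mutual best responses: (Aggressive, Jump).

Pure NE: (Aggressive, Jump)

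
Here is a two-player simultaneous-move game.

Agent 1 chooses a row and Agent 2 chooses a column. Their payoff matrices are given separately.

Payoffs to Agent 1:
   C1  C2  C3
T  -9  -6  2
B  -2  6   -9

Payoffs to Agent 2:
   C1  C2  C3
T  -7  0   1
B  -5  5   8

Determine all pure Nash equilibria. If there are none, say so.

The unique pure-strategy Nash equilibrium is (T, C3).

Agent 1 against C1: payoffs -9, -2 → best response B.
Agent 1 against C2: payoffs -6, 6 → best response B.
Agent 1 against C3: payoffs 2, -9 → best response T.
Agent 2 against T: payoffs -7, 0, 1 → best response C3.
Agent 2 against B: payoffs -5, 5, 8 → best response C3.
Mutual best responses: (T, C3).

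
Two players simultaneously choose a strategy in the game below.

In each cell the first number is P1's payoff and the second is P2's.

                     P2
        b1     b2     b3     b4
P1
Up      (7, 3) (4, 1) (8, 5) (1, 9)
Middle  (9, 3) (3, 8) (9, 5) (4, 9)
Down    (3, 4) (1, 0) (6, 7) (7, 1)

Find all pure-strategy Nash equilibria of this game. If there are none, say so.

P1 against b1: payoffs 7, 9, 3 → best response Middle.
P1 against b2: payoffs 4, 3, 1 → best response Up.
P1 against b3: payoffs 8, 9, 6 → best response Middle.
P1 against b4: payoffs 1, 4, 7 → best response Down.
P2 against Up: payoffs 3, 1, 5, 9 → best response b4.
P2 against Middle: payoffs 3, 8, 5, 9 → best response b4.
P2 against Down: payoffs 4, 0, 7, 1 → best response b3.
No profile is a mutual best response for all players.

none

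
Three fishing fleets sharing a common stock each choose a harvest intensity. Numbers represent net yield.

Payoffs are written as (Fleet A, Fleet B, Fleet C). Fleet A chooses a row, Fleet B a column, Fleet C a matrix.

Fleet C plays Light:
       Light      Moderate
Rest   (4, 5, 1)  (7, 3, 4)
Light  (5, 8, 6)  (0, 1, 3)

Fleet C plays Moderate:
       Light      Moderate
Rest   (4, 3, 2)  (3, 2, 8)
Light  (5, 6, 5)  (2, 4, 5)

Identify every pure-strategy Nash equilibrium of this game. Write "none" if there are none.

Fleet A against (Light, Light): payoffs 4, 5 → best response Light.
Fleet A against (Light, Moderate): payoffs 4, 5 → best response Light.
Fleet A against (Moderate, Light): payoffs 7, 0 → best response Rest.
Fleet A against (Moderate, Moderate): payoffs 3, 2 → best response Rest.
Fleet B against (Rest, Light): payoffs 5, 3 → best response Light.
Fleet B against (Rest, Moderate): payoffs 3, 2 → best response Light.
Fleet B against (Light, Light): payoffs 8, 1 → best response Light.
Fleet B against (Light, Moderate): payoffs 6, 4 → best response Light.
Fleet C against (Rest, Light): payoffs 1, 2 → best response Moderate.
Fleet C against (Rest, Moderate): payoffs 4, 8 → best response Moderate.
Fleet C against (Light, Light): payoffs 6, 5 → best response Light.
Fleet C against (Light, Moderate): payoffs 3, 5 → best response Moderate.
Mutual best responses: (Light, Light, Light).

Pure NE: (Light, Light, Light)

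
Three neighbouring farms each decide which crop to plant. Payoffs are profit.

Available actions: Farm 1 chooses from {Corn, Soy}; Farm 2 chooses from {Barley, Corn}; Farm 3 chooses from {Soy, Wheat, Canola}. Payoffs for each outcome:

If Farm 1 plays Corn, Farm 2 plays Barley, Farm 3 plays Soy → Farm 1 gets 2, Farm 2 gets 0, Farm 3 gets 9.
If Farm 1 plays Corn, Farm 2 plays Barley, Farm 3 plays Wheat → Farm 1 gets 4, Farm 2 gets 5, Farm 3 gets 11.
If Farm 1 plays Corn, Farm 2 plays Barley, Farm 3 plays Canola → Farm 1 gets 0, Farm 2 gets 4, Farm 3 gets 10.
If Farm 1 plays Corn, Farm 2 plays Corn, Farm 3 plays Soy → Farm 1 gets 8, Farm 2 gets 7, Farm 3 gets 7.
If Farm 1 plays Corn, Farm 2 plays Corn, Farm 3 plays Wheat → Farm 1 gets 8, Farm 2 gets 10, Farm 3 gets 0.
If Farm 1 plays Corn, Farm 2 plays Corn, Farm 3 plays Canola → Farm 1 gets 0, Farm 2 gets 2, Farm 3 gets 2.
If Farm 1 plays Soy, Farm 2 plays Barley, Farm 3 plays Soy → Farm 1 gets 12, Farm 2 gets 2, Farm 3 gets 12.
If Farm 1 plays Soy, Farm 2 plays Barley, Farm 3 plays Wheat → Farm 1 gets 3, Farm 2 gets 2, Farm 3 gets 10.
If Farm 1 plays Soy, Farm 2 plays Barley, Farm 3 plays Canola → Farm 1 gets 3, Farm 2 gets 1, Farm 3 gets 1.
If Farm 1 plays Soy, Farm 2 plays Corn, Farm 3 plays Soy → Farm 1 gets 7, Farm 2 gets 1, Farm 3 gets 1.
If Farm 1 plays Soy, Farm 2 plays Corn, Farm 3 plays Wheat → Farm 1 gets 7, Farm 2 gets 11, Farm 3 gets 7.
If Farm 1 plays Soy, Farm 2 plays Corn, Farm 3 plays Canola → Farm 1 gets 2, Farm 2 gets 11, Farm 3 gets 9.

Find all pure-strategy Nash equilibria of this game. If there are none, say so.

Farm 1 against (Barley, Soy): payoffs 2, 12 → best response Soy.
Farm 1 against (Barley, Wheat): payoffs 4, 3 → best response Corn.
Farm 1 against (Barley, Canola): payoffs 0, 3 → best response Soy.
Farm 1 against (Corn, Soy): payoffs 8, 7 → best response Corn.
Farm 1 against (Corn, Wheat): payoffs 8, 7 → best response Corn.
Farm 1 against (Corn, Canola): payoffs 0, 2 → best response Soy.
Farm 2 against (Corn, Soy): payoffs 0, 7 → best response Corn.
Farm 2 against (Corn, Wheat): payoffs 5, 10 → best response Corn.
Farm 2 against (Corn, Canola): payoffs 4, 2 → best response Barley.
Farm 2 against (Soy, Soy): payoffs 2, 1 → best response Barley.
Farm 2 against (Soy, Wheat): payoffs 2, 11 → best response Corn.
Farm 2 against (Soy, Canola): payoffs 1, 11 → best response Corn.
Farm 3 against (Corn, Barley): payoffs 9, 11, 10 → best response Wheat.
Farm 3 against (Corn, Corn): payoffs 7, 0, 2 → best response Soy.
Farm 3 against (Soy, Barley): payoffs 12, 10, 1 → best response Soy.
Farm 3 against (Soy, Corn): payoffs 1, 7, 9 → best response Canola.
Mutual best responses: (Corn, Corn, Soy); (Soy, Barley, Soy); (Soy, Corn, Canola).

(Corn, Corn, Soy); (Soy, Barley, Soy); (Soy, Corn, Canola)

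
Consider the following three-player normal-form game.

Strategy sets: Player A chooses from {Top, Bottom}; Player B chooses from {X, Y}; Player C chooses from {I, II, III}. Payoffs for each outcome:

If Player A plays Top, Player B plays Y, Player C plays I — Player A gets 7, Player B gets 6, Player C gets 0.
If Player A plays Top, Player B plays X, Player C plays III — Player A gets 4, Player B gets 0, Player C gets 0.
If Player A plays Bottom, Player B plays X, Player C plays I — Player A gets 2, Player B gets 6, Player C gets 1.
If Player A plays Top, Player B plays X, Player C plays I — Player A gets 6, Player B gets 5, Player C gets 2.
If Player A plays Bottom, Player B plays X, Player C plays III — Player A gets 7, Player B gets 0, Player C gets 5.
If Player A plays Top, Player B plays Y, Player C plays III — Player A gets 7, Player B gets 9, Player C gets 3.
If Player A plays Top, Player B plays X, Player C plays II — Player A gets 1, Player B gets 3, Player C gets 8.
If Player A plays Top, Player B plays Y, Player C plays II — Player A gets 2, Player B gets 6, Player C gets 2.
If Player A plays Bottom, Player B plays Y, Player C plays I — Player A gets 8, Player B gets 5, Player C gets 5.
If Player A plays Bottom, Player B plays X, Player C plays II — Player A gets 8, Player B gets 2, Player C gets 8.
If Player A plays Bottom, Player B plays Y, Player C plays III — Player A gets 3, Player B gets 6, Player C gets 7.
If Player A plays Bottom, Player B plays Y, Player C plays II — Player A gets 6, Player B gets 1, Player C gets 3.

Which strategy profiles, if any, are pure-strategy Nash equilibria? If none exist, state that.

(Top, Y, III), (Bottom, X, II)

(Top, X, I): Player B can switch to Y (5 → 6). Not NE.
(Top, X, II): Player A can switch to Bottom (1 → 8). Not NE.
(Top, X, III): Player A can switch to Bottom (4 → 7). Not NE.
(Top, Y, I): Player A can switch to Bottom (7 → 8). Not NE.
(Top, Y, II): Player A can switch to Bottom (2 → 6). Not NE.
(Top, Y, III): Player A gets 7, best alternative 3; Player B gets 9, best alternative 0; Player C gets 3, best alternative 2. No profitable deviation — NE.
(Bottom, X, I): Player A can switch to Top (2 → 6). Not NE.
(Bottom, X, II): Player A gets 8, best alternative 1; Player B gets 2, best alternative 1; Player C gets 8, best alternative 5. No profitable deviation — NE.
(The remaining 4 profiles each have a profitable deviation by the same check.)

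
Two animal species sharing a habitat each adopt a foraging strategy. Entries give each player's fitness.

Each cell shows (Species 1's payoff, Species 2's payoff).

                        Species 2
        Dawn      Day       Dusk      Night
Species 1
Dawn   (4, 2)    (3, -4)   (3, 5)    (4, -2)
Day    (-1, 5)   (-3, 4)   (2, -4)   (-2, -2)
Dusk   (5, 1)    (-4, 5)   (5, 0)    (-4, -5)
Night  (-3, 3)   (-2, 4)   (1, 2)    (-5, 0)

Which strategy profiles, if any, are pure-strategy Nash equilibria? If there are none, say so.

Mark each player's best response to every combination of opponents' strategies; a profile where every player is best-responding is a pure Nash equilibrium.
Species 1 against Dawn: payoffs 4, -1, 5, -3 → best response Dusk.
Species 1 against Day: payoffs 3, -3, -4, -2 → best response Dawn.
Species 1 against Dusk: payoffs 3, 2, 5, 1 → best response Dusk.
Species 1 against Night: payoffs 4, -2, -4, -5 → best response Dawn.
Species 2 against Dawn: payoffs 2, -4, 5, -2 → best response Dusk.
Species 2 against Day: payoffs 5, 4, -4, -2 → best response Dawn.
Species 2 against Dusk: payoffs 1, 5, 0, -5 → best response Day.
Species 2 against Night: payoffs 3, 4, 2, 0 → best response Day.
No profile is a mutual best response for all players.

There is no pure-strategy Nash equilibrium.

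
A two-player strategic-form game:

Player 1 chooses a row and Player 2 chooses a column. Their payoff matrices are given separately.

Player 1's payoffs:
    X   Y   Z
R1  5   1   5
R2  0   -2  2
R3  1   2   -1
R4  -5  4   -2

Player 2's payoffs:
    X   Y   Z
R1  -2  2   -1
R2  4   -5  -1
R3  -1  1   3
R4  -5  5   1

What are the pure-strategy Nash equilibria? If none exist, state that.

(R1, X): Player 2 can switch to Y (-2 → 2). Not NE.
(R1, Y): Player 1 can switch to R3 (1 → 2). Not NE.
(R1, Z): Player 2 can switch to Y (-1 → 2). Not NE.
(R2, X): Player 1 can switch to R1 (0 → 5). Not NE.
(R2, Y): Player 1 can switch to R1 (-2 → 1). Not NE.
(R2, Z): Player 1 can switch to R1 (2 → 5). Not NE.
(R3, X): Player 1 can switch to R1 (1 → 5). Not NE.
(R3, Y): Player 1 can switch to R4 (2 → 4). Not NE.
(R3, Z): Player 1 can switch to R1 (-1 → 5). Not NE.
(R4, X): Player 1 can switch to R1 (-5 → 5). Not NE.
(R4, Y): Player 1 gets 4, best alternative 2; Player 2 gets 5, best alternative 1. No profitable deviation — NE.
(R4, Z): Player 1 can switch to R1 (-2 → 5). Not NE.

Pure NE: (R4, Y)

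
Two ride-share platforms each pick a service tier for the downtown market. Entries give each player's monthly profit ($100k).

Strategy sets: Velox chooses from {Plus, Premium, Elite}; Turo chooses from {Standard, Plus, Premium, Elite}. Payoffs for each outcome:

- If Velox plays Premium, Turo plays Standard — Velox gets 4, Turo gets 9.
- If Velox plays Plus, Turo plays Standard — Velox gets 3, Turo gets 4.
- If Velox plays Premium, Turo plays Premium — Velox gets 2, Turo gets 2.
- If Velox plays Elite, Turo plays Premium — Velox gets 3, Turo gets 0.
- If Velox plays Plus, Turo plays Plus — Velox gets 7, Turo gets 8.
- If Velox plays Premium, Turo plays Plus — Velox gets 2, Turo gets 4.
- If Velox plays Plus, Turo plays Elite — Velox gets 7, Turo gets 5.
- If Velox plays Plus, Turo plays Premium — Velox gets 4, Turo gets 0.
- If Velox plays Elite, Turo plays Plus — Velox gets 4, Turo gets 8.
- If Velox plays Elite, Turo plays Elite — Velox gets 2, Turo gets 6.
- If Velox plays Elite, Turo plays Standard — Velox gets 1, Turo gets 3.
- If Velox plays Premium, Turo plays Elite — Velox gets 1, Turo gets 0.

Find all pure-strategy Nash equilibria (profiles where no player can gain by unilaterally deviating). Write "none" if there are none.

(Plus, Plus); (Premium, Standard)

For each player, find the best response to each opponent profile; mutual best responses are the pure NE.
Velox against Standard: payoffs 3, 4, 1 → best response Premium.
Velox against Plus: payoffs 7, 2, 4 → best response Plus.
Velox against Premium: payoffs 4, 2, 3 → best response Plus.
Velox against Elite: payoffs 7, 1, 2 → best response Plus.
Turo against Plus: payoffs 4, 8, 0, 5 → best response Plus.
Turo against Premium: payoffs 9, 4, 2, 0 → best response Standard.
Turo against Elite: payoffs 3, 8, 0, 6 → best response Plus.
Mutual best responses: (Plus, Plus); (Premium, Standard).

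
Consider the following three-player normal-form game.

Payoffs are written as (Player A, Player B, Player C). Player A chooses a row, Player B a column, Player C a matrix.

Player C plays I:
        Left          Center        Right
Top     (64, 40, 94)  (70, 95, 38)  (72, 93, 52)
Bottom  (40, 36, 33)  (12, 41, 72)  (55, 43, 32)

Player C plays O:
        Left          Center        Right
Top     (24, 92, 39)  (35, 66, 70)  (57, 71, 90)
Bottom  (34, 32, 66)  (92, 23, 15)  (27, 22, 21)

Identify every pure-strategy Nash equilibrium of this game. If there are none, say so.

The unique pure-strategy Nash equilibrium is (Bottom, Left, O).

For each player, find the best response to each opponent profile; mutual best responses are the pure NE.
Player A against (Left, I): payoffs 64, 40 → best response Top.
Player A against (Left, O): payoffs 24, 34 → best response Bottom.
Player A against (Center, I): payoffs 70, 12 → best response Top.
Player A against (Center, O): payoffs 35, 92 → best response Bottom.
Player A against (Right, I): payoffs 72, 55 → best response Top.
Player A against (Right, O): payoffs 57, 27 → best response Top.
Player B against (Top, I): payoffs 40, 95, 93 → best response Center.
Player B against (Top, O): payoffs 92, 66, 71 → best response Left.
Player B against (Bottom, I): payoffs 36, 41, 43 → best response Right.
Player B against (Bottom, O): payoffs 32, 23, 22 → best response Left.
Player C against (Top, Left): payoffs 94, 39 → best response I.
Player C against (Top, Center): payoffs 38, 70 → best response O.
Player C against (Top, Right): payoffs 52, 90 → best response O.
Player C against (Bottom, Left): payoffs 33, 66 → best response O.
Player C against (Bottom, Center): payoffs 72, 15 → best response I.
Player C against (Bottom, Right): payoffs 32, 21 → best response I.
Mutual best responses: (Bottom, Left, O).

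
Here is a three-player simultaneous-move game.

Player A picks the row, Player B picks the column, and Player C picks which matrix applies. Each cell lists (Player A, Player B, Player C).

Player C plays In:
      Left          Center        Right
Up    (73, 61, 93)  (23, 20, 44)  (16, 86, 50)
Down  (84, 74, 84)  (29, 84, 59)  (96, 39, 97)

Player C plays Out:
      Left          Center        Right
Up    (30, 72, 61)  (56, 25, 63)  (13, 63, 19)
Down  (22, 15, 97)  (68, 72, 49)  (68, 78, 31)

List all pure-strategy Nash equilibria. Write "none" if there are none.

The unique pure-strategy Nash equilibrium is (Down, Center, In).

(Up, Left, In): Player A can switch to Down (73 → 84). Not NE.
(Up, Left, Out): Player C can switch to In (61 → 93). Not NE.
(Up, Center, In): Player A can switch to Down (23 → 29). Not NE.
(Up, Center, Out): Player A can switch to Down (56 → 68). Not NE.
(Up, Right, In): Player A can switch to Down (16 → 96). Not NE.
(Up, Right, Out): Player A can switch to Down (13 → 68). Not NE.
(Down, Left, In): Player B can switch to Center (74 → 84). Not NE.
(Down, Left, Out): Player A can switch to Up (22 → 30). Not NE.
(Down, Center, In): Player A gets 29, best alternative 23; Player B gets 84, best alternative 74; Player C gets 59, best alternative 49. No profitable deviation — NE.
(The remaining 3 profiles each have a profitable deviation by the same check.)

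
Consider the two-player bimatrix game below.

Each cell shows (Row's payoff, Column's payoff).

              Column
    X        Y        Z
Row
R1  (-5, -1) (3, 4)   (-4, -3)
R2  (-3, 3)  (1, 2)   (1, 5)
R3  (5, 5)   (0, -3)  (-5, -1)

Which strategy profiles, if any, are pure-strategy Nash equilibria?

Row against X: payoffs -5, -3, 5 → best response R3.
Row against Y: payoffs 3, 1, 0 → best response R1.
Row against Z: payoffs -4, 1, -5 → best response R2.
Column against R1: payoffs -1, 4, -3 → best response Y.
Column against R2: payoffs 3, 2, 5 → best response Z.
Column against R3: payoffs 5, -3, -1 → best response X.
Mutual best responses: (R1, Y); (R2, Z); (R3, X).

Pure-strategy Nash equilibria: (R1, Y) and (R2, Z) and (R3, X)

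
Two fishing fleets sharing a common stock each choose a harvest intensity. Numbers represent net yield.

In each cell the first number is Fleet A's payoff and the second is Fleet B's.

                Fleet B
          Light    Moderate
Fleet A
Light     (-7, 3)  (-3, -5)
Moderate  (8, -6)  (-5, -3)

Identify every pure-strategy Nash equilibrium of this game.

Fleet A against Light: payoffs -7, 8 → best response Moderate.
Fleet A against Moderate: payoffs -3, -5 → best response Light.
Fleet B against Light: payoffs 3, -5 → best response Light.
Fleet B against Moderate: payoffs -6, -3 → best response Moderate.
No profile is a mutual best response for all players.

There is no pure-strategy Nash equilibrium.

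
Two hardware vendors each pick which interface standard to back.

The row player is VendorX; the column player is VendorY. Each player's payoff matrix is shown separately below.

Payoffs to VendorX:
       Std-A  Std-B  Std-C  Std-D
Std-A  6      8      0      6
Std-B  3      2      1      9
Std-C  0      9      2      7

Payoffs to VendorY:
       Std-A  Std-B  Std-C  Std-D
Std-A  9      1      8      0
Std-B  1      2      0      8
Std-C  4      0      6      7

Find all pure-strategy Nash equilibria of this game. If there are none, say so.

(Std-A, Std-A): VendorX gets 6, best alternative 3; VendorY gets 9, best alternative 8. No profitable deviation — NE.
(Std-A, Std-B): VendorX can switch to Std-C (8 → 9). Not NE.
(Std-A, Std-C): VendorX can switch to Std-B (0 → 1). Not NE.
(Std-A, Std-D): VendorX can switch to Std-B (6 → 9). Not NE.
(Std-B, Std-A): VendorX can switch to Std-A (3 → 6). Not NE.
(Std-B, Std-B): VendorX can switch to Std-A (2 → 8). Not NE.
(Std-B, Std-C): VendorX can switch to Std-C (1 → 2). Not NE.
(Std-B, Std-D): VendorX gets 9, best alternative 7; VendorY gets 8, best alternative 2. No profitable deviation — NE.
(Std-C, Std-A): VendorX can switch to Std-A (0 → 6). Not NE.
(Std-C, Std-B): VendorY can switch to Std-A (0 → 4). Not NE.
(The remaining 2 profiles each have a profitable deviation by the same check.)

(Std-A, Std-A); (Std-B, Std-D)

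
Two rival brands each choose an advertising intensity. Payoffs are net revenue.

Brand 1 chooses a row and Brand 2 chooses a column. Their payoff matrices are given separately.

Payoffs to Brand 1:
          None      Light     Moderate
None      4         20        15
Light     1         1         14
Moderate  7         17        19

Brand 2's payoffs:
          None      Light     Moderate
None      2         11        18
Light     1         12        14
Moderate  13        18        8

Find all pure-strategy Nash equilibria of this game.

(None, None): Brand 1 can switch to Moderate (4 → 7). Not NE.
(None, Light): Brand 2 can switch to Moderate (11 → 18). Not NE.
(None, Moderate): Brand 1 can switch to Moderate (15 → 19). Not NE.
(Light, None): Brand 1 can switch to None (1 → 4). Not NE.
(Light, Light): Brand 1 can switch to None (1 → 20). Not NE.
(Light, Moderate): Brand 1 can switch to None (14 → 15). Not NE.
(Moderate, None): Brand 2 can switch to Light (13 → 18). Not NE.
(Moderate, Light): Brand 1 can switch to None (17 → 20). Not NE.
(Moderate, Moderate): Brand 2 can switch to None (8 → 13). Not NE.

No pure-strategy Nash equilibrium.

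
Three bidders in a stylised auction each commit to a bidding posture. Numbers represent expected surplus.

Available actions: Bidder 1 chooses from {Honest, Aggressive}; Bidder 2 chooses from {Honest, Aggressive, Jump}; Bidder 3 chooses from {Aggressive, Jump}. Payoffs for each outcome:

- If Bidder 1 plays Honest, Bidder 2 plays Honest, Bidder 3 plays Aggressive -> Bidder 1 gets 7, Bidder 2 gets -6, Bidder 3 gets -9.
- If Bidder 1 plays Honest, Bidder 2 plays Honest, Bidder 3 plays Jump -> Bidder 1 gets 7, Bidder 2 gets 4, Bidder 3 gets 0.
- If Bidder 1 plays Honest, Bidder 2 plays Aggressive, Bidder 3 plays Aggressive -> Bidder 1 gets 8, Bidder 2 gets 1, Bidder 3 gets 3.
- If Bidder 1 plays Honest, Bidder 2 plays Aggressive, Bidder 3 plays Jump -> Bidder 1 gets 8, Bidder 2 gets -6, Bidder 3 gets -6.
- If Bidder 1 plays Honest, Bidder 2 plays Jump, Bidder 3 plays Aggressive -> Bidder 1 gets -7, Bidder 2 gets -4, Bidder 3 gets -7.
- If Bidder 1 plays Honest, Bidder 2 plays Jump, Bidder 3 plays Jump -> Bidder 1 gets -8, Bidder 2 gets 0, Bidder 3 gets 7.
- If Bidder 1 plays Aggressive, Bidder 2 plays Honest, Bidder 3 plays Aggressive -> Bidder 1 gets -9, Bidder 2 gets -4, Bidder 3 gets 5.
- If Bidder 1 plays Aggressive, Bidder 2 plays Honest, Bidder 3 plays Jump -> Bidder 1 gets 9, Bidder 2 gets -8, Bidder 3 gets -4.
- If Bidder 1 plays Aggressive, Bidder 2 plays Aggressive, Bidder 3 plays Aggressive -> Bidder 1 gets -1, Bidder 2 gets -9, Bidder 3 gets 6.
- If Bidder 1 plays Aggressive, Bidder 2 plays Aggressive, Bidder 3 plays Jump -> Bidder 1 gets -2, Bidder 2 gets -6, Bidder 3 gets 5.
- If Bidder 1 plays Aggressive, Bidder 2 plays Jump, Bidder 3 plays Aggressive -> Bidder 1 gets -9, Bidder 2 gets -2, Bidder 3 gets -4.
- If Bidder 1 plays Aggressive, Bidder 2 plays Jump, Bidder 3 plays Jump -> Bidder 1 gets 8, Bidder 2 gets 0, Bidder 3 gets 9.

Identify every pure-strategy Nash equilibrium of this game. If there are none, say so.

(Honest, Aggressive, Aggressive), (Aggressive, Jump, Jump)

For each strategy profile, look for a profitable unilateral deviation.
(Honest, Honest, Aggressive): Bidder 2 can switch to Aggressive (-6 → 1). Not NE.
(Honest, Honest, Jump): Bidder 1 can switch to Aggressive (7 → 9). Not NE.
(Honest, Aggressive, Aggressive): Bidder 1 gets 8, best alternative -1; Bidder 2 gets 1, best alternative -4; Bidder 3 gets 3, best alternative -6. No profitable deviation — NE.
(Honest, Aggressive, Jump): Bidder 2 can switch to Honest (-6 → 4). Not NE.
(Honest, Jump, Aggressive): Bidder 2 can switch to Aggressive (-4 → 1). Not NE.
(Honest, Jump, Jump): Bidder 1 can switch to Aggressive (-8 → 8). Not NE.
(Aggressive, Honest, Aggressive): Bidder 1 can switch to Honest (-9 → 7). Not NE.
(Aggressive, Honest, Jump): Bidder 2 can switch to Aggressive (-8 → -6). Not NE.
(Aggressive, Aggressive, Aggressive): Bidder 1 can switch to Honest (-1 → 8). Not NE.
(Aggressive, Jump, Jump): Bidder 1 gets 8, best alternative -8; Bidder 2 gets 0, best alternative -6; Bidder 3 gets 9, best alternative -4. No profitable deviation — NE.
(The remaining 2 profiles each have a profitable deviation by the same check.)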